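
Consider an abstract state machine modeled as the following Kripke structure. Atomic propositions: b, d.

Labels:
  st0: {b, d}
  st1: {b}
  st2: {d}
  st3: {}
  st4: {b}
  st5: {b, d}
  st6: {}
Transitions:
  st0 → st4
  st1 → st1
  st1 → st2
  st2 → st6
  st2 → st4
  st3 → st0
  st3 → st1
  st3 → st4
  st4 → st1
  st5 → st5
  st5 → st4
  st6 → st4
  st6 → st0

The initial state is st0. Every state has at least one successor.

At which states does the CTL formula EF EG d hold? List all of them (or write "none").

{st5}

States satisfying EG d: {st5}.
States satisfying EF EG d: {st5}.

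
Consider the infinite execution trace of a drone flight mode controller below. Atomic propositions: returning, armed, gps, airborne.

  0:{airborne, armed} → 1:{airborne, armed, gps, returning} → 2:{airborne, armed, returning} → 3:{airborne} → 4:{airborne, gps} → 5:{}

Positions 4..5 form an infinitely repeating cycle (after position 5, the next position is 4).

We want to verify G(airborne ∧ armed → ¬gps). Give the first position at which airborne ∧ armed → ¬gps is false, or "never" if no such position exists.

1

Check airborne ∧ armed → ¬gps at each position in order: 0 ✓.
At position 1 the labels are {airborne, armed, gps, returning}, so airborne ∧ armed → ¬gps is false there. This is the first violation.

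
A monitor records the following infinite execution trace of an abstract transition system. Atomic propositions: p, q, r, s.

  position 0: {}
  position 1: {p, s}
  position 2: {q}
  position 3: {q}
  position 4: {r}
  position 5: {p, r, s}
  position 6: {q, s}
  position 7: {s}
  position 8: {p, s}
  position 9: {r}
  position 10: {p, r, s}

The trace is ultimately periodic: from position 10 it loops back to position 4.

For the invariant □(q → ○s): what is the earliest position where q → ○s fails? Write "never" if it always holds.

2

Check q → ○s at each position in order: 0 ✓, 1 ✓.
At position 2 the labels are {q} and the next position 3 has {q}, so q → ○s is false there. This is the first violation.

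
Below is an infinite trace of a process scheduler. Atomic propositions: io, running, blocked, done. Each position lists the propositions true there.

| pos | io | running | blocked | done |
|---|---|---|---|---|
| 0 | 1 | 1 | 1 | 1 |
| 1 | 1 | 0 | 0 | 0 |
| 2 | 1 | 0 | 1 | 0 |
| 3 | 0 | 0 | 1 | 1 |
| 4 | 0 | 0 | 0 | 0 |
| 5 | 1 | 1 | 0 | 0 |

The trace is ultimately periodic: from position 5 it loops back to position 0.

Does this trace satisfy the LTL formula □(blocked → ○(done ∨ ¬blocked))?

blocked → ○(done ∨ ¬blocked) holds at every position 0..5, and those are all positions ever visited, so □(blocked → ○(done ∨ ¬blocked)) holds.
Positions where blocked holds: 0, 2, 3.
Check ○(done ∨ ¬blocked) at each: 0→ok, 2→ok, 3→ok.

Holds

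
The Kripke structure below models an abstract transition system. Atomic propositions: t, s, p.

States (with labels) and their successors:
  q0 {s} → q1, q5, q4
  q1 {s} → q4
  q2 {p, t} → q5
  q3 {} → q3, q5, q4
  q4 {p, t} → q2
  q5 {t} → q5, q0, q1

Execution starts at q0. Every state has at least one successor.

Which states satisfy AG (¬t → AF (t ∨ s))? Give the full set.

{q0, q1, q2, q4, q5}

States satisfying ¬t → AF (t ∨ s): {q0, q1, q2, q4, q5}.
States satisfying AG (¬t → AF (t ∨ s)): {q0, q1, q2, q4, q5}.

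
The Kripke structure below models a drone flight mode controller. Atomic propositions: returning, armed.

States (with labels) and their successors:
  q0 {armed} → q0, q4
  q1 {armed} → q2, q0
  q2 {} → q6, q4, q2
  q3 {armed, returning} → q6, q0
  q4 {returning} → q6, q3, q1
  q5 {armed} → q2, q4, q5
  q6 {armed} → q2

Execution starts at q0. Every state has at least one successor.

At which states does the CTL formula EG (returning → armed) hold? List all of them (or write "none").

{q0, q1, q2, q3, q5, q6}

States satisfying returning → armed: {q0, q1, q2, q3, q5, q6}.
States satisfying EG (returning → armed): {q0, q1, q2, q3, q5, q6}.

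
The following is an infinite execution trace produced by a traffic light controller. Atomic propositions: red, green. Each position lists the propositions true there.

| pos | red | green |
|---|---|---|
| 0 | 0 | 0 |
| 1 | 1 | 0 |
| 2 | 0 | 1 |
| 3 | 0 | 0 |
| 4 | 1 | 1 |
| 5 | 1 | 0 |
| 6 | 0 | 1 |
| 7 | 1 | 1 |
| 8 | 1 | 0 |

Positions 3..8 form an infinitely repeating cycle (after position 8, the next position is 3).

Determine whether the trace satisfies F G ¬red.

Violated

G ¬red is false at every position 0..8, so it never becomes true and F G ¬red fails.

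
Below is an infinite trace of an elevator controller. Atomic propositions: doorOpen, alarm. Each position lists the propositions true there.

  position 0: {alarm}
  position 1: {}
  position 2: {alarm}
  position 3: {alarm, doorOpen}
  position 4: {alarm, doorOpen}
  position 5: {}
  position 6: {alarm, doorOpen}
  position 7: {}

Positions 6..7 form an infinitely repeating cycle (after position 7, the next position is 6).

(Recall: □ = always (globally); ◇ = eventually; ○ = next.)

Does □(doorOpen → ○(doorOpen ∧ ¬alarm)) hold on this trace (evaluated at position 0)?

doorOpen → ○(doorOpen ∧ ¬alarm) must hold at every position from 0 onward. It fails at position 3, so □(doorOpen → ○(doorOpen ∧ ¬alarm)) is false.
Positions where doorOpen holds: 3, 4, 6.
Check ○(doorOpen ∧ ¬alarm) at each: 3→fails, 4→fails, 6→fails.

Does not hold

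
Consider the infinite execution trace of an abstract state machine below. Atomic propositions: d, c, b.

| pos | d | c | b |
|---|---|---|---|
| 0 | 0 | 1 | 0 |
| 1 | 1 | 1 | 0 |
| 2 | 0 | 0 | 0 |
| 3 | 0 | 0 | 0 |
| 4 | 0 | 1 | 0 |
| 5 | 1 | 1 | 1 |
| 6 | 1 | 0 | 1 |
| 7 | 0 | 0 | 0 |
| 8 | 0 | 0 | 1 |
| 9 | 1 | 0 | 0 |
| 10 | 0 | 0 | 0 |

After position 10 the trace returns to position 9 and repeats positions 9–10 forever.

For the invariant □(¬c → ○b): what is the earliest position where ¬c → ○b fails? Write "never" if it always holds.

2

Check ¬c → ○b at each position in order: 0 ✓, 1 ✓.
At position 2 the labels are {} and the next position 3 has {}, so ¬c → ○b is false there. This is the first violation.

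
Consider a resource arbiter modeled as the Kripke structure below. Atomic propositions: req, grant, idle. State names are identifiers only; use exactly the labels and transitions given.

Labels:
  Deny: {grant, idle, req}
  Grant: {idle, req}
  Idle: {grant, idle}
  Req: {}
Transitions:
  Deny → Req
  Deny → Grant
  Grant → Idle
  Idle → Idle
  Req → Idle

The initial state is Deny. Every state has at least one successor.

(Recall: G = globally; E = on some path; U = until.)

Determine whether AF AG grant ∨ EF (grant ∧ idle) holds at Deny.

Satisfied

States satisfying AG grant: {Idle}.
States satisfying AF AG grant: {Deny, Grant, Idle, Req}.
States satisfying grant ∧ idle: {Deny, Idle}.
States satisfying EF (grant ∧ idle): {Deny, Grant, Idle, Req}.
States satisfying AF AG grant ∨ EF (grant ∧ idle): {Deny, Grant, Idle, Req}.
Deny ∈ Sat(AF AG grant ∨ EF (grant ∧ idle)).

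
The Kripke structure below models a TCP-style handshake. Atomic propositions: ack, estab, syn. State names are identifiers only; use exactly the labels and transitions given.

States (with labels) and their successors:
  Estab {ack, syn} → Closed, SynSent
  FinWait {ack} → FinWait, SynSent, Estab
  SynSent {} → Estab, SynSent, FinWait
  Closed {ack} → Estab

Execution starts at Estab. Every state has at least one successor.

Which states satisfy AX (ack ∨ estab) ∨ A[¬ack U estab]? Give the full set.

{Closed}

States satisfying ack ∨ estab: {Estab, FinWait, Closed}.
States satisfying AX (ack ∨ estab): {Closed}.
States satisfying ¬ack: {SynSent}.
States satisfying estab: ∅.
States satisfying A[¬ack U estab]: ∅.
States satisfying AX (ack ∨ estab) ∨ A[¬ack U estab]: {Closed}.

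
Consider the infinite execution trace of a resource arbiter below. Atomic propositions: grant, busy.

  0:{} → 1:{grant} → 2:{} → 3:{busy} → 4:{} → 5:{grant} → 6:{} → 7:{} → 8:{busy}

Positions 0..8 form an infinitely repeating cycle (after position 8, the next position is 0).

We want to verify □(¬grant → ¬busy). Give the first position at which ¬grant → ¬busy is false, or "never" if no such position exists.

3

Check ¬grant → ¬busy at each position in order: 0 ✓, 1 ✓, 2 ✓.
At position 3 the labels are {busy}, so ¬grant → ¬busy is false there. This is the first violation.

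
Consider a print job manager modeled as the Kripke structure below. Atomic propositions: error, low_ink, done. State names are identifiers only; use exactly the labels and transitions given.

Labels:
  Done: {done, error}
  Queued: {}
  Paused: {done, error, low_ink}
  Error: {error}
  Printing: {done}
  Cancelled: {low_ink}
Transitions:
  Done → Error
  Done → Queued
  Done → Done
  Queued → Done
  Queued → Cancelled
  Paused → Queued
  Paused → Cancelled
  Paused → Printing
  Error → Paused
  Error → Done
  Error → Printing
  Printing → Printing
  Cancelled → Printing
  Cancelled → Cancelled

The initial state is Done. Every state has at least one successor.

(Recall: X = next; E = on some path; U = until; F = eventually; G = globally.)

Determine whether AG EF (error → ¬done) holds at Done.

Holds

States satisfying EF (error → ¬done): {Done, Queued, Paused, Error, Printing, Cancelled}.
States satisfying AG EF (error → ¬done): {Done, Queued, Paused, Error, Printing, Cancelled}.
Every state reachable from Done satisfies EF (error → ¬done).
Done ∈ Sat(AG EF (error → ¬done)).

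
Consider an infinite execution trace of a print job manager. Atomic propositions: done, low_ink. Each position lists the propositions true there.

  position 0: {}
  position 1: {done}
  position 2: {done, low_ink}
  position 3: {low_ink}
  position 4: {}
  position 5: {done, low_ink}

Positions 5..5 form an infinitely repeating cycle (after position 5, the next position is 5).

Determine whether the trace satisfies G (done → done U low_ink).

Yes

done → done U low_ink holds at every position 0..5, and those are all positions ever visited, so G (done → done U low_ink) holds.
Positions where done holds: 1, 2, 5.
Check done U low_ink at each: 1→ok, 2→ok, 5→ok.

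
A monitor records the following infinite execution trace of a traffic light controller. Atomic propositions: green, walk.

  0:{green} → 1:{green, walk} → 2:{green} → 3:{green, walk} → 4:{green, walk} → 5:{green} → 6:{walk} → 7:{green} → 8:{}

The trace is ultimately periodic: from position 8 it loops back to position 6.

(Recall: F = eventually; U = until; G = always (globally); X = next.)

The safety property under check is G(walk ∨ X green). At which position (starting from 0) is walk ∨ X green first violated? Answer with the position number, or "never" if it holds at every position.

Check walk ∨ X green at each position in order: 0 ✓, 1 ✓, 2 ✓, 3 ✓, 4 ✓.
At position 5 the labels are {green} and the next position 6 has {walk}, so walk ∨ X green is false there. This is the first violation.

5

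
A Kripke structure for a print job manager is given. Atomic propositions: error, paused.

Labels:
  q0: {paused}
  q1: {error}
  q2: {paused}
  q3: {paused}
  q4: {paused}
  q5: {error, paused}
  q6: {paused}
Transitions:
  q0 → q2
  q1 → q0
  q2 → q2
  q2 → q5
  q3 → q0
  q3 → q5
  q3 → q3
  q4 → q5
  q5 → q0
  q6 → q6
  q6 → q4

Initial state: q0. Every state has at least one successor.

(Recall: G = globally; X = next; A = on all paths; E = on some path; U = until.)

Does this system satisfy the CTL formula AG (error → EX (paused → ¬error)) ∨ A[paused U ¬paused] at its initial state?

States satisfying error → EX (paused → ¬error): {q0, q1, q2, q3, q4, q5, q6}.
States satisfying AG (error → EX (paused → ¬error)): {q0, q1, q2, q3, q4, q5, q6}.
States satisfying paused: {q0, q2, q3, q4, q5, q6}.
States satisfying ¬paused: {q1}.
States satisfying A[paused U ¬paused]: {q1}.
States satisfying AG (error → EX (paused → ¬error)) ∨ A[paused U ¬paused]: {q0, q1, q2, q3, q4, q5, q6}.
q0 ∈ Sat(AG (error → EX (paused → ¬error)) ∨ A[paused U ¬paused]).

Holds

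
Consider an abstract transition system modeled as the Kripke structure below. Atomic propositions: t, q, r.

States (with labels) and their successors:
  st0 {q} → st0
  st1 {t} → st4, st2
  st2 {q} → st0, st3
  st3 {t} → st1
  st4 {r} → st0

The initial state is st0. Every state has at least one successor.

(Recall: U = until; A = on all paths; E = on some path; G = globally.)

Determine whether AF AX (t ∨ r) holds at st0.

Violated

States satisfying AX (t ∨ r): {st3}.
States satisfying AF AX (t ∨ r): {st3}.
There is a path from st0 along which AX (t ∨ r) never holds.
st0 ∉ Sat(AF AX (t ∨ r)).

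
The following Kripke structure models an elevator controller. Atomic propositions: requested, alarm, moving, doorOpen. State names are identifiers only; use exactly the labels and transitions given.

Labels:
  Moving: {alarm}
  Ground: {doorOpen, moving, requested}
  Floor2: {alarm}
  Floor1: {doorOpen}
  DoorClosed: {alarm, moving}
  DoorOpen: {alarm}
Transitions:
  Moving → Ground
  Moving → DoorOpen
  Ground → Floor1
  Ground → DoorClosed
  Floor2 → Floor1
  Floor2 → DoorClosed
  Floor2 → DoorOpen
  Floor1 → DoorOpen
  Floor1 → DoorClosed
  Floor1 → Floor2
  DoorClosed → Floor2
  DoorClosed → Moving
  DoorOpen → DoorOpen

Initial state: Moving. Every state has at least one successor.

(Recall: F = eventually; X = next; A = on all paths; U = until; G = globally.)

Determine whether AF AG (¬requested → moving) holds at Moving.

Does not hold

States satisfying AG (¬requested → moving): ∅.
States satisfying AF AG (¬requested → moving): ∅.
There is a path from Moving along which AG (¬requested → moving) never holds.
Moving ∉ Sat(AF AG (¬requested → moving)).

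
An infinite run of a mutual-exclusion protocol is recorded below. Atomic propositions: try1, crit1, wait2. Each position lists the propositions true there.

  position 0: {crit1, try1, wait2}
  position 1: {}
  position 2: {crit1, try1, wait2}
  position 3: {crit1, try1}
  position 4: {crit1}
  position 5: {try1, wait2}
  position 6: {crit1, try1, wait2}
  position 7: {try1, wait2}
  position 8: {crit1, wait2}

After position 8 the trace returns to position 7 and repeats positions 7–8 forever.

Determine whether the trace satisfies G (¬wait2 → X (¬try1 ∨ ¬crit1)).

¬wait2 → X (¬try1 ∨ ¬crit1) must hold at every position from 0 onward. It fails at position 1, so G (¬wait2 → X (¬try1 ∨ ¬crit1)) is false.
Positions where ¬wait2 holds: 1, 3, 4.
Check X (¬try1 ∨ ¬crit1) at each: 1→fails, 3→ok, 4→ok.

Does not hold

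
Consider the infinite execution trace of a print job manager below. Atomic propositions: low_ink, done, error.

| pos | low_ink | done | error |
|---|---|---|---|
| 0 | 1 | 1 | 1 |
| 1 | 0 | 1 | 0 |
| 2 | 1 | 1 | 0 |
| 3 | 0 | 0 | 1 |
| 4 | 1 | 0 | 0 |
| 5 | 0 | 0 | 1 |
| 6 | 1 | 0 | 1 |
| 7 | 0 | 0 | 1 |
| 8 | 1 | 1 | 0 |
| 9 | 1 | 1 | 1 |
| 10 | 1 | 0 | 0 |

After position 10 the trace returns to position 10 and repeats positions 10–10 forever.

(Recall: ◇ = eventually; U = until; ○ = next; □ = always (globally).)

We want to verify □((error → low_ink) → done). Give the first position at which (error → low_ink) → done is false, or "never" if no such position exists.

4

Check (error → low_ink) → done at each position in order: 0 ✓, 1 ✓, 2 ✓, 3 ✓.
At position 4 the labels are {low_ink}, so (error → low_ink) → done is false there. This is the first violation.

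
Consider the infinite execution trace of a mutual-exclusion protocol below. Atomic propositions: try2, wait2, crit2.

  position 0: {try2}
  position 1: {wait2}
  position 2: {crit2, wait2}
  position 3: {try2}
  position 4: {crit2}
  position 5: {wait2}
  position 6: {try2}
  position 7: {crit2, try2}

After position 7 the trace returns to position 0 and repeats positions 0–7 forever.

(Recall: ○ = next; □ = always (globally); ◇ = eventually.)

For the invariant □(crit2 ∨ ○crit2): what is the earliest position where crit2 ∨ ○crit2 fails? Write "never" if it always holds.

At position 0 the labels are {try2} and the next position 1 has {wait2}, so crit2 ∨ ○crit2 is false there. This is the first violation.

0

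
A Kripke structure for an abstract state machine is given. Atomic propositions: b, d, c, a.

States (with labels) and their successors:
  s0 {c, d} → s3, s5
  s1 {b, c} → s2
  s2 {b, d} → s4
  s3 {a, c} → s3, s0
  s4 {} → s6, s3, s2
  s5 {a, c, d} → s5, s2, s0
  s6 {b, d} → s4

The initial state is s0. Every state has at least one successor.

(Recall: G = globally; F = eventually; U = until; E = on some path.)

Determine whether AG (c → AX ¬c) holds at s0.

States satisfying c → AX ¬c: {s1, s2, s4, s6}.
States satisfying AG (c → AX ¬c): ∅.
s0 is reachable from s0 and violates c → AX ¬c, so AG fails at s0.
s0 ∉ Sat(AG (c → AX ¬c)).

Violated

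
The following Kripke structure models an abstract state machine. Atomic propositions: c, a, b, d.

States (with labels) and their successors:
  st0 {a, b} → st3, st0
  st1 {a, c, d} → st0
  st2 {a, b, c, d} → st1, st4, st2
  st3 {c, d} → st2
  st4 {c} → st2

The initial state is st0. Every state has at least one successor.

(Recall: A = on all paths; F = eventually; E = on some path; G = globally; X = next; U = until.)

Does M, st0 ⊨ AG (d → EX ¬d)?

States satisfying d → EX ¬d: {st0, st1, st2, st4}.
States satisfying AG (d → EX ¬d): ∅.
st3 is reachable from st0 and violates d → EX ¬d, so AG fails at st0.
st0 ∉ Sat(AG (d → EX ¬d)).

Violated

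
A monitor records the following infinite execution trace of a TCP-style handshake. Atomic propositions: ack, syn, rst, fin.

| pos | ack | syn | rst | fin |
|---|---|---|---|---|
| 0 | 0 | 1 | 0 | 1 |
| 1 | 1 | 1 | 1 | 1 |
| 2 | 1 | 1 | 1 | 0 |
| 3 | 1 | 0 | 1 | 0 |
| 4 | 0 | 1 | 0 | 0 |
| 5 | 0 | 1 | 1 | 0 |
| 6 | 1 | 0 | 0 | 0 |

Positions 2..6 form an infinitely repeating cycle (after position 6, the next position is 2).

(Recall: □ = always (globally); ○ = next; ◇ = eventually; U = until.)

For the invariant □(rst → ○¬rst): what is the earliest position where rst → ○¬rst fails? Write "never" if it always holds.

1

Check rst → ○¬rst at each position in order: 0 ✓.
At position 1 the labels are {ack, fin, rst, syn} and the next position 2 has {ack, rst, syn}, so rst → ○¬rst is false there. This is the first violation.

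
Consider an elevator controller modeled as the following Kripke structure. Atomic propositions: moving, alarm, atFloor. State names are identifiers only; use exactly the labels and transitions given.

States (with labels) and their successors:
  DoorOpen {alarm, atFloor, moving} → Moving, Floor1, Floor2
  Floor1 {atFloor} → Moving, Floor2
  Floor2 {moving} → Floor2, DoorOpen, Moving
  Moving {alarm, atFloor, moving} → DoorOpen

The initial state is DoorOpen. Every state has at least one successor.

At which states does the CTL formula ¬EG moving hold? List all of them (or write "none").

{Floor1}

States satisfying moving: {DoorOpen, Floor2, Moving}.
States satisfying EG moving: {DoorOpen, Floor2, Moving}.
States satisfying ¬EG moving: {Floor1}.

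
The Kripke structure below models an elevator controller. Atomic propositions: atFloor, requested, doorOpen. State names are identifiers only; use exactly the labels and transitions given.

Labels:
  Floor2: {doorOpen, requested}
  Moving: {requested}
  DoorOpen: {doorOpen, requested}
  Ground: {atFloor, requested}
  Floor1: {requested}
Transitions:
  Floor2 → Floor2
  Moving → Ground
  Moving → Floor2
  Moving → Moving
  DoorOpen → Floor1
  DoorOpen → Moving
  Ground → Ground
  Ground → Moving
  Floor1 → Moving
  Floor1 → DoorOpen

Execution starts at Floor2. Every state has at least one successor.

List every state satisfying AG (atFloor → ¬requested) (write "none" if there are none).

{Floor2}

States satisfying atFloor → ¬requested: {Floor2, Moving, DoorOpen, Floor1}.
States satisfying AG (atFloor → ¬requested): {Floor2}.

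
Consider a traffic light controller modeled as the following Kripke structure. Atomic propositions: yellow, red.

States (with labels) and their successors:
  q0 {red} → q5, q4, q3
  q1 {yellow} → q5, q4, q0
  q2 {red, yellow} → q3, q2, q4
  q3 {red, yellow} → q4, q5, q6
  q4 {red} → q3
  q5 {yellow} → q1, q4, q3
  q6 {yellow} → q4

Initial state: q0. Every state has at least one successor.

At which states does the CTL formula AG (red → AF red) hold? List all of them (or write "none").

{q0, q1, q2, q3, q4, q5, q6}

States satisfying red → AF red: {q0, q1, q2, q3, q4, q5, q6}.
States satisfying AG (red → AF red): {q0, q1, q2, q3, q4, q5, q6}.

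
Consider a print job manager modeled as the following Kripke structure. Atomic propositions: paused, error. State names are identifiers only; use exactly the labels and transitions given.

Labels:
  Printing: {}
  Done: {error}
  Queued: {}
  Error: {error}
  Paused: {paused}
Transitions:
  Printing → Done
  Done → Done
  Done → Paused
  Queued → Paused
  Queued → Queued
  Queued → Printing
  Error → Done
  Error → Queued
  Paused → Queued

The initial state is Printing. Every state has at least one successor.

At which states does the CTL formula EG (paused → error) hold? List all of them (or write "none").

{Printing, Done, Queued, Error}

States satisfying paused → error: {Printing, Done, Queued, Error}.
States satisfying EG (paused → error): {Printing, Done, Queued, Error}.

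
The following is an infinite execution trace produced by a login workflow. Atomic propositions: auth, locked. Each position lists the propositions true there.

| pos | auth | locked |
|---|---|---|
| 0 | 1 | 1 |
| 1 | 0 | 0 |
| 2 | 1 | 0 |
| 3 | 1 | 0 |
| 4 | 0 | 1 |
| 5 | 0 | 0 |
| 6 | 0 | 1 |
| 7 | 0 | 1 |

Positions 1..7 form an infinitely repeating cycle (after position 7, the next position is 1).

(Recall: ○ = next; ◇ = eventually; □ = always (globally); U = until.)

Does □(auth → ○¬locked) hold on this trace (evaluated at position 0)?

Does not hold

auth → ○¬locked must hold at every position from 0 onward. It fails at position 3, so □(auth → ○¬locked) is false.
Positions where auth holds: 0, 2, 3.
Check ○¬locked at each: 0→ok, 2→ok, 3→fails.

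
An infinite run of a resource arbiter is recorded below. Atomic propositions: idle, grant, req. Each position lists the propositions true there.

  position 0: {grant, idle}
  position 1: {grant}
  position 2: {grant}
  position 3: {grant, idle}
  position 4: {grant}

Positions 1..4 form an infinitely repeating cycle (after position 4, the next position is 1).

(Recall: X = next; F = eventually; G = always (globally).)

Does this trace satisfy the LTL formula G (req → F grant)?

req → F grant holds at every position 0..4, and those are all positions ever visited, so G (req → F grant) holds.

Yes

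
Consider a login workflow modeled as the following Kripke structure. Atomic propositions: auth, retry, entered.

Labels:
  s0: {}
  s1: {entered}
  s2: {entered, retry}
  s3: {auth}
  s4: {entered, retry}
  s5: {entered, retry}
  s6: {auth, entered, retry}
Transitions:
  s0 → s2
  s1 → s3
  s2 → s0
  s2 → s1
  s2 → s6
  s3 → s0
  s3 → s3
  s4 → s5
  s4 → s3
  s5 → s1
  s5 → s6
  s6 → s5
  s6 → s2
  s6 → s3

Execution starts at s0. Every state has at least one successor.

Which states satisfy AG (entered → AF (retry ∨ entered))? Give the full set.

{s0, s1, s2, s3, s4, s5, s6}

States satisfying entered → AF (retry ∨ entered): {s0, s1, s2, s3, s4, s5, s6}.
States satisfying AG (entered → AF (retry ∨ entered)): {s0, s1, s2, s3, s4, s5, s6}.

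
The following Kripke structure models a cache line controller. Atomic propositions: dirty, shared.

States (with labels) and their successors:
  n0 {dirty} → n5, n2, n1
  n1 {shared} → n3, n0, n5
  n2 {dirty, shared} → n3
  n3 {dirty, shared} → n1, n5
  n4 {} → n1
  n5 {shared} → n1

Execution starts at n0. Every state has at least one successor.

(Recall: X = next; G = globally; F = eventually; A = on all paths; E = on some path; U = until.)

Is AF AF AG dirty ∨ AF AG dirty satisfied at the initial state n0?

States satisfying AF AG dirty: ∅.
States satisfying AF AF AG dirty: ∅.
States satisfying AG dirty: ∅.
States satisfying AF AF AG dirty ∨ AF AG dirty: ∅.
n0 ∉ Sat(AF AF AG dirty ∨ AF AG dirty).

No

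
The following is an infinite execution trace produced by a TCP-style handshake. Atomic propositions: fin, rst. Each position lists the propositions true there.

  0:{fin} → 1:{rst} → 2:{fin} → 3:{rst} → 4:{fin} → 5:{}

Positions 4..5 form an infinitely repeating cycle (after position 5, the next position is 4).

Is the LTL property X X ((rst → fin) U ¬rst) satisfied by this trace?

Holds

The position after 0 is 1; X ((rst → fin) U ¬rst) is true there.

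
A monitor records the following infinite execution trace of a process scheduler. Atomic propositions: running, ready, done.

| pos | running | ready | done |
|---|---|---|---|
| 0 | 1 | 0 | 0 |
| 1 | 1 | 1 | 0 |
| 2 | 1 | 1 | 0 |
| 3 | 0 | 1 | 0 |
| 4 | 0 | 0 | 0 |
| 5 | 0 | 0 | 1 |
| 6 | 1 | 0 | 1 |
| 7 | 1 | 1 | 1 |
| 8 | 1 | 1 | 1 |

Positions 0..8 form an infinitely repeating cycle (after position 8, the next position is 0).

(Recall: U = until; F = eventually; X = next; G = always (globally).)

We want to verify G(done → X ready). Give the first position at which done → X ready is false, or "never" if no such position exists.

Check done → X ready at each position in order: 0 ✓, 1 ✓, 2 ✓, 3 ✓, 4 ✓.
At position 5 the labels are {done} and the next position 6 has {done, running}, so done → X ready is false there. This is the first violation.

5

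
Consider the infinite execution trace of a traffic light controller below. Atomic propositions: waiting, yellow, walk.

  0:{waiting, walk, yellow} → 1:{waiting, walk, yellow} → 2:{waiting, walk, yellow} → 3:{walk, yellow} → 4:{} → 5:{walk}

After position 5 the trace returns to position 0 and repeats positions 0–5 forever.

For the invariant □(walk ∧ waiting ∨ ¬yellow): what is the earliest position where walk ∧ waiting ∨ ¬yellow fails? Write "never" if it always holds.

Check walk ∧ waiting ∨ ¬yellow at each position in order: 0 ✓, 1 ✓, 2 ✓.
At position 3 the labels are {walk, yellow}, so walk ∧ waiting ∨ ¬yellow is false there. This is the first violation.

3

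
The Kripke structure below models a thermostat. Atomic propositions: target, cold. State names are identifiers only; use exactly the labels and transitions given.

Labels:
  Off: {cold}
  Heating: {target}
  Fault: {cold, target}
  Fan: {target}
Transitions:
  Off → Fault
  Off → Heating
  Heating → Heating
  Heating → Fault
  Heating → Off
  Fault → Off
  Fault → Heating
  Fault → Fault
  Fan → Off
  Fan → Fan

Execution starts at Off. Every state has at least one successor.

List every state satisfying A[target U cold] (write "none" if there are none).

{Off, Fault}

States satisfying target: {Heating, Fault, Fan}.
States satisfying cold: {Off, Fault}.
States satisfying A[target U cold]: {Off, Fault}.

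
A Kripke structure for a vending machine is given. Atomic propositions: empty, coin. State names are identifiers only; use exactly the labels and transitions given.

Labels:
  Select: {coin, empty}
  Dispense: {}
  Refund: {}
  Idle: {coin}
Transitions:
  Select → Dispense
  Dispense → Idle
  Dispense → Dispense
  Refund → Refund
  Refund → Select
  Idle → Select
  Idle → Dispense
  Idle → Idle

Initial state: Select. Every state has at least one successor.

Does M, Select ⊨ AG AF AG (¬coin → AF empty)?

States satisfying AF AG (¬coin → AF empty): ∅.
States satisfying AG AF AG (¬coin → AF empty): ∅.
Dispense is reachable from Select and violates AF AG (¬coin → AF empty), so AG fails at Select.
Select ∉ Sat(AG AF AG (¬coin → AF empty)).

Violated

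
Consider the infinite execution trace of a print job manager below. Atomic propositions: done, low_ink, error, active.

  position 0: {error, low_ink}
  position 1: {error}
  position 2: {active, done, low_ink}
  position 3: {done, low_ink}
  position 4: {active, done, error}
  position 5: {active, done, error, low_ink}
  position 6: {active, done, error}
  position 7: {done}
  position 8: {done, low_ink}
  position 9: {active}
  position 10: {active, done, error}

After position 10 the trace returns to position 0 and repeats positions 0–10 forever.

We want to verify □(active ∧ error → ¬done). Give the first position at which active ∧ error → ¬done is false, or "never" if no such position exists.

Check active ∧ error → ¬done at each position in order: 0 ✓, 1 ✓, 2 ✓, 3 ✓.
At position 4 the labels are {active, done, error}, so active ∧ error → ¬done is false there. This is the first violation.

4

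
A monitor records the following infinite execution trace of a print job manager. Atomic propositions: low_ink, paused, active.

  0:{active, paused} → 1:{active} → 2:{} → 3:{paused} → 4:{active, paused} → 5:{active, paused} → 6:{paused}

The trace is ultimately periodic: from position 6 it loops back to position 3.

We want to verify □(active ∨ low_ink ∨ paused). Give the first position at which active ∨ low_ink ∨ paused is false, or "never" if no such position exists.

2

Check active ∨ low_ink ∨ paused at each position in order: 0 ✓, 1 ✓.
At position 2 the labels are {}, so active ∨ low_ink ∨ paused is false there. This is the first violation.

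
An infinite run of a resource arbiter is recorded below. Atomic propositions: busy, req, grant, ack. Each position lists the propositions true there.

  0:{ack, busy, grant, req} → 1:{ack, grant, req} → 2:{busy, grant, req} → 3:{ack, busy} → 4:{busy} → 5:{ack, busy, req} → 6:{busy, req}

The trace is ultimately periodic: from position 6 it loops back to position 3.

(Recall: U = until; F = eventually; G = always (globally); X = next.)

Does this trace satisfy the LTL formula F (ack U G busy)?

Holds

ack U G busy holds at position 0, which is reachable from 0, so F (ack U G busy) holds.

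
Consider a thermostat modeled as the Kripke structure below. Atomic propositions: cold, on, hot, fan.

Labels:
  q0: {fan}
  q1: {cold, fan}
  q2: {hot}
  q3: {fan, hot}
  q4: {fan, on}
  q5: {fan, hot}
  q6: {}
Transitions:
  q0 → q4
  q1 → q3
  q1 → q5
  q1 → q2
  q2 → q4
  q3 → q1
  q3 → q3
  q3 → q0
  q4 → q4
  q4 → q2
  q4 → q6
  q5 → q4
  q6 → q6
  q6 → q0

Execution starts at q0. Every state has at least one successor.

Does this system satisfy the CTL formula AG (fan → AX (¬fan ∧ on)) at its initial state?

States satisfying fan → AX (¬fan ∧ on): {q2, q6}.
States satisfying AG (fan → AX (¬fan ∧ on)): ∅.
q0 is reachable from q0 and violates fan → AX (¬fan ∧ on), so AG fails at q0.
q0 ∉ Sat(AG (fan → AX (¬fan ∧ on))).

Violated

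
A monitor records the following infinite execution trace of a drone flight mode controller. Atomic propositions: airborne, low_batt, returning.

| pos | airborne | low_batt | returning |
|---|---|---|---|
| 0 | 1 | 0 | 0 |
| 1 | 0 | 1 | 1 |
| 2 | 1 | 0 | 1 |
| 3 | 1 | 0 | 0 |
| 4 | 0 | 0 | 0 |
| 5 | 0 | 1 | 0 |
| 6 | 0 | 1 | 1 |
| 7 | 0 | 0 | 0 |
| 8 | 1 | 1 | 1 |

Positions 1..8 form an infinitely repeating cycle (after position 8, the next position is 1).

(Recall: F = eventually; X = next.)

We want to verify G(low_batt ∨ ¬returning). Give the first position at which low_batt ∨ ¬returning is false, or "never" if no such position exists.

2

Check low_batt ∨ ¬returning at each position in order: 0 ✓, 1 ✓.
At position 2 the labels are {airborne, returning}, so low_batt ∨ ¬returning is false there. This is the first violation.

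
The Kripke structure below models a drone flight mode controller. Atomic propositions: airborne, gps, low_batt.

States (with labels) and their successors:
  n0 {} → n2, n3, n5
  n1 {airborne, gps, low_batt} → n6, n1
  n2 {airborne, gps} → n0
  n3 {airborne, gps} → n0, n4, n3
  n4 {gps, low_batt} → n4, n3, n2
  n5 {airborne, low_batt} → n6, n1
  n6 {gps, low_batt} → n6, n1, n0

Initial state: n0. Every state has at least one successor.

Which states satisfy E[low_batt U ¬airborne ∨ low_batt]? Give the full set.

States satisfying low_batt: {n1, n4, n5, n6}.
States satisfying ¬airborne ∨ low_batt: {n0, n1, n4, n5, n6}.
States satisfying E[low_batt U ¬airborne ∨ low_batt]: {n0, n1, n4, n5, n6}.

{n0, n1, n4, n5, n6}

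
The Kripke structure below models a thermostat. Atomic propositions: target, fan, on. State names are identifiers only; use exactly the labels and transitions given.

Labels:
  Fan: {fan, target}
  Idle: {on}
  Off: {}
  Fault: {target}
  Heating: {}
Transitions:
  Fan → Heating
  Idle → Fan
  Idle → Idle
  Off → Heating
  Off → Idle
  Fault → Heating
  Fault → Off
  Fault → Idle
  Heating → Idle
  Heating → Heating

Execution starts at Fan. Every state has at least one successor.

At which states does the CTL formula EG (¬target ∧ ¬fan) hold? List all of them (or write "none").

{Idle, Off, Heating}

States satisfying ¬target ∧ ¬fan: {Idle, Off, Heating}.
States satisfying EG (¬target ∧ ¬fan): {Idle, Off, Heating}.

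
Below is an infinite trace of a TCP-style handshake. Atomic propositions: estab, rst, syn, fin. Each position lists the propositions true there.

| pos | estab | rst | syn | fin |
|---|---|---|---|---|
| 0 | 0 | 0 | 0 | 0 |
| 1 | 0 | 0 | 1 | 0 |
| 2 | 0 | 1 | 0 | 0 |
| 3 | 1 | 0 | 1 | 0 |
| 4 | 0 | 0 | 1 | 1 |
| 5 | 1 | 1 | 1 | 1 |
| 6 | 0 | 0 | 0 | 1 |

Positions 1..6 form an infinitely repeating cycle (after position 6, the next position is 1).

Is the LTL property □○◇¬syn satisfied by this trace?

Yes

○◇¬syn holds at every position 0..6, and those are all positions ever visited, so □○◇¬syn holds.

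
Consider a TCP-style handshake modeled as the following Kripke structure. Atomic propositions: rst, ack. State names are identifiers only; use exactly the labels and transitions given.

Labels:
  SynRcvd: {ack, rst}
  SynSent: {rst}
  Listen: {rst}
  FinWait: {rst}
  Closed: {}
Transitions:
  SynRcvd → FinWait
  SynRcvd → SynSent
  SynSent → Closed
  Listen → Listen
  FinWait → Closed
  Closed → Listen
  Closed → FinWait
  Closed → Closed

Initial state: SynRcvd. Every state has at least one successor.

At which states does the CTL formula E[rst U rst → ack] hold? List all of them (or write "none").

States satisfying rst: {SynRcvd, SynSent, Listen, FinWait}.
States satisfying rst → ack: {SynRcvd, Closed}.
States satisfying E[rst U rst → ack]: {SynRcvd, SynSent, FinWait, Closed}.

{SynRcvd, SynSent, FinWait, Closed}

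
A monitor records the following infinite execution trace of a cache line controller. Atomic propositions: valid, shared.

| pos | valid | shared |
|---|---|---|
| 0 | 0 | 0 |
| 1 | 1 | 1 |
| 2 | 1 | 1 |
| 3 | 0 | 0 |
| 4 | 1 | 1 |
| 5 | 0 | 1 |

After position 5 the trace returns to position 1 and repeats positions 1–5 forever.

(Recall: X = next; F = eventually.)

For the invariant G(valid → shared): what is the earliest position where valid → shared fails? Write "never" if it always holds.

valid → shared holds at every position 0..5, and those are all the positions the trace ever visits, so the invariant G(valid → shared) is never violated.

never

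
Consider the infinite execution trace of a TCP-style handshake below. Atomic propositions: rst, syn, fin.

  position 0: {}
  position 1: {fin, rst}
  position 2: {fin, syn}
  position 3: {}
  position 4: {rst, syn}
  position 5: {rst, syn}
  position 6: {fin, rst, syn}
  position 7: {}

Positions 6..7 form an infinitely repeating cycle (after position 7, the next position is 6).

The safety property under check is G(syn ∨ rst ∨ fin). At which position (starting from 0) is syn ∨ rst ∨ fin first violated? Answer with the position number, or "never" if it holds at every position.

0

At position 0 the labels are {}, so syn ∨ rst ∨ fin is false there. This is the first violation.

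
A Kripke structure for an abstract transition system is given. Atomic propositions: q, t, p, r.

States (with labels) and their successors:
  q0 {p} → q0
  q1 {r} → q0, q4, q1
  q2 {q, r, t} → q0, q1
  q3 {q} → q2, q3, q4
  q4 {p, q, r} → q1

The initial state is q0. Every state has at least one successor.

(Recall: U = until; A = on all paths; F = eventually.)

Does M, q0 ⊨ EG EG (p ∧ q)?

Violated

States satisfying EG (p ∧ q): ∅.
States satisfying EG EG (p ∧ q): ∅.
No suitable path/successor from q0 witnesses the formula.
q0 ∉ Sat(EG EG (p ∧ q)).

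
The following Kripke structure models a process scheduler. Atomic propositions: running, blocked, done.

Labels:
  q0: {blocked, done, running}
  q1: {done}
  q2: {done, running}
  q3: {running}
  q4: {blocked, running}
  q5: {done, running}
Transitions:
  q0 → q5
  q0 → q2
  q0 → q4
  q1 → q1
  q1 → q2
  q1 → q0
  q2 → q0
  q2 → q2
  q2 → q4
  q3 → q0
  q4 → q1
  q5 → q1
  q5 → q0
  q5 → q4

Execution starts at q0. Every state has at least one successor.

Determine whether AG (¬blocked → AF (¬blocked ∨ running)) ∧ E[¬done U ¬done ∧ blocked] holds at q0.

States satisfying ¬blocked → AF (¬blocked ∨ running): {q0, q1, q2, q3, q4, q5}.
States satisfying AG (¬blocked → AF (¬blocked ∨ running)): {q0, q1, q2, q3, q4, q5}.
States satisfying ¬done: {q3, q4}.
States satisfying ¬done ∧ blocked: {q4}.
States satisfying E[¬done U ¬done ∧ blocked]: {q4}.
States satisfying AG (¬blocked → AF (¬blocked ∨ running)) ∧ E[¬done U ¬done ∧ blocked]: {q4}.
q0 ∉ Sat(AG (¬blocked → AF (¬blocked ∨ running)) ∧ E[¬done U ¬done ∧ blocked]).

No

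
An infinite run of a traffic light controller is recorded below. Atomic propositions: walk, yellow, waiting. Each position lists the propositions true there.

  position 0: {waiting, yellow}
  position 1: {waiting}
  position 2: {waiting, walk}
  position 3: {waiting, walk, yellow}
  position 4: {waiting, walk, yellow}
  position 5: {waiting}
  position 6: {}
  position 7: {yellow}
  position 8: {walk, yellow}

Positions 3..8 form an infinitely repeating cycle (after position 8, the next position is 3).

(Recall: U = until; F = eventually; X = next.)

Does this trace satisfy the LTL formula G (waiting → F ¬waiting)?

Yes

waiting → F ¬waiting holds at every position 0..8, and those are all positions ever visited, so G (waiting → F ¬waiting) holds.
Positions where waiting holds: 0, 1, 2, 3, 4, 5.
Check F ¬waiting at each: 0→ok, 1→ok, 2→ok, 3→ok, 4→ok, 5→ok.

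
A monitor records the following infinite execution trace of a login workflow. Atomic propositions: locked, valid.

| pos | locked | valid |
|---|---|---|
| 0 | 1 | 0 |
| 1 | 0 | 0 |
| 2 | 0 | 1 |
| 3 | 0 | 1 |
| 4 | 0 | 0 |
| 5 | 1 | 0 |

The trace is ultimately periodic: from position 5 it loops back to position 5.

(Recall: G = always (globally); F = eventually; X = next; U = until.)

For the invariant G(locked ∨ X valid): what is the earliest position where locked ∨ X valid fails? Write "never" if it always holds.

Check locked ∨ X valid at each position in order: 0 ✓, 1 ✓, 2 ✓.
At position 3 the labels are {valid} and the next position 4 has {}, so locked ∨ X valid is false there. This is the first violation.

3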